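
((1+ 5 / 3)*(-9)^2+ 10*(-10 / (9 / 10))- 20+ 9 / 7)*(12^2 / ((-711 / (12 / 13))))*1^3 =-347456 / 21567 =-16.11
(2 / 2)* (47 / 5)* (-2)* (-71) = 6674 / 5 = 1334.80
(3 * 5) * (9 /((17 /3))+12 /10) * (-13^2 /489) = -40053 /2771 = -14.45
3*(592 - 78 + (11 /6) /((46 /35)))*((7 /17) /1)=995743 /1564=636.66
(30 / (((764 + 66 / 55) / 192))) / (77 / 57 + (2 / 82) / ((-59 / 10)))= 1985515200 / 355230709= 5.59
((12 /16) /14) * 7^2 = 2.62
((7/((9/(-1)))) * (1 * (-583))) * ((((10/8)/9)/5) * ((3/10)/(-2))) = -4081/2160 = -1.89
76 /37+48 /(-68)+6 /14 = 7823 /4403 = 1.78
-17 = -17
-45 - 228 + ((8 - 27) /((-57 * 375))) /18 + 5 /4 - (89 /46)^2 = -2951153471 /10712250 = -275.49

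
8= 8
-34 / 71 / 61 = -34 / 4331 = -0.01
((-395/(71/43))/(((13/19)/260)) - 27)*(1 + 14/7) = -19368651/71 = -272797.90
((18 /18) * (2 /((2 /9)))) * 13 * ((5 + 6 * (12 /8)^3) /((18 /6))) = 3939 /4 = 984.75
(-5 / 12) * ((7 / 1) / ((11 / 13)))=-455 / 132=-3.45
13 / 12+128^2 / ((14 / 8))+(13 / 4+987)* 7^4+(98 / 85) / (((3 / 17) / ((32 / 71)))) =17794761182 / 7455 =2386956.56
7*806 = 5642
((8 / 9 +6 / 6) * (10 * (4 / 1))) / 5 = 136 / 9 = 15.11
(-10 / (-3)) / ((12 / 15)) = 25 / 6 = 4.17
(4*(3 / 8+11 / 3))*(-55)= -5335 / 6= -889.17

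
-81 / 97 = -0.84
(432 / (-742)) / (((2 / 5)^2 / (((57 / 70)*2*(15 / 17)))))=-230850 / 44149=-5.23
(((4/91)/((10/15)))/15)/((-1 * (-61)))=2/27755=0.00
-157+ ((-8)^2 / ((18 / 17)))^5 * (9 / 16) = 2977654917187 / 6561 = 453841627.37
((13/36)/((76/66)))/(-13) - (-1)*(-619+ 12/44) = -618.75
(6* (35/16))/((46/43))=4515/368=12.27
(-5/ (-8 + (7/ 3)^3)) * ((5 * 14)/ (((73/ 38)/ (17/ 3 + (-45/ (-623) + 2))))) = -247334400/ 825119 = -299.76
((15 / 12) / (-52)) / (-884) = 0.00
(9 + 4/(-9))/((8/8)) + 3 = 104/9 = 11.56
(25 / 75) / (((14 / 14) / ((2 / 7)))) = 2 / 21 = 0.10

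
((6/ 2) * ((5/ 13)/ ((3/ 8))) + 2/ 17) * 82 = 261.95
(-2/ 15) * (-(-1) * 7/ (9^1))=-14/ 135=-0.10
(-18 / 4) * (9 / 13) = -81 / 26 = -3.12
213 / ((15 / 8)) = 568 / 5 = 113.60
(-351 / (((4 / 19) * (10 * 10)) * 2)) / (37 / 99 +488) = -660231 / 38679200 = -0.02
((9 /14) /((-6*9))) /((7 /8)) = -2 /147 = -0.01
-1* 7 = -7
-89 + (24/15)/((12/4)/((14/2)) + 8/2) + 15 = -11414/155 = -73.64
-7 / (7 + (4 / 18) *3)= -21 / 23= -0.91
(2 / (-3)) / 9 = -0.07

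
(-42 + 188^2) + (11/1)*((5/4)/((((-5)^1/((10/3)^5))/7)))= 6653386/243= 27380.19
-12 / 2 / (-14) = 3 / 7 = 0.43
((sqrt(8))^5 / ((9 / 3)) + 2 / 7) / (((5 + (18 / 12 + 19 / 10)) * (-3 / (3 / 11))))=-320 * sqrt(2) / 693-5 / 1617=-0.66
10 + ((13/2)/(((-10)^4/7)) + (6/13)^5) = 74447907663/7425860000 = 10.03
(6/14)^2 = 9/49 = 0.18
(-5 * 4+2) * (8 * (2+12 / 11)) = -4896 / 11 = -445.09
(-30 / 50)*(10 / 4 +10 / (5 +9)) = -27 / 14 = -1.93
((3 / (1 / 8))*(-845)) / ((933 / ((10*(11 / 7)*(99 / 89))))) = -73616400 / 193753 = -379.95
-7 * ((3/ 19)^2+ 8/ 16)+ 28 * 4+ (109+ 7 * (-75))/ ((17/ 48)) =-13087309/ 12274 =-1066.26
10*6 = 60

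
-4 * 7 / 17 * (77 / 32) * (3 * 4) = -1617 / 34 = -47.56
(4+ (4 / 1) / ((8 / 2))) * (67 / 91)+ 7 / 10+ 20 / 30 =13781 / 2730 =5.05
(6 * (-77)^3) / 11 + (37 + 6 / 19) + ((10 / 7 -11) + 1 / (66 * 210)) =-65569093901 / 263340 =-248990.26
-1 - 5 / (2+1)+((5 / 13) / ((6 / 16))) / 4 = -94 / 39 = -2.41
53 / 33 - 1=20 / 33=0.61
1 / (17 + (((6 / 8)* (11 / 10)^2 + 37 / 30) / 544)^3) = 278189309952000000 / 4729218286138786009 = 0.06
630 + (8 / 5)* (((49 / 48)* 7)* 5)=4123 / 6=687.17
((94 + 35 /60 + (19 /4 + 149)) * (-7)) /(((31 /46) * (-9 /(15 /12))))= 599725 /1674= 358.26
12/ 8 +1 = 5/ 2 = 2.50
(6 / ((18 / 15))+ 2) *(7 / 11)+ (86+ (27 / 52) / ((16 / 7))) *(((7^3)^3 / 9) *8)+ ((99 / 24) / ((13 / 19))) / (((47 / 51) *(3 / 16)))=1496719216969343 / 483912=3092957432.28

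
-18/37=-0.49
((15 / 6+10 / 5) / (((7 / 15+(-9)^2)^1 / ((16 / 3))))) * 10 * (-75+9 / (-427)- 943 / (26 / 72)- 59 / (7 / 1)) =-26926245000 / 3391661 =-7938.96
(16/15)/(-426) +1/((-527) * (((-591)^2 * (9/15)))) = -490858007/196035707655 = -0.00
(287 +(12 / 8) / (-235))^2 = 18194502769 / 220900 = 82365.34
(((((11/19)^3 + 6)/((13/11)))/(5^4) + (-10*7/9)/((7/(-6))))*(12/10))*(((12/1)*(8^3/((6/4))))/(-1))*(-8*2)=524947.49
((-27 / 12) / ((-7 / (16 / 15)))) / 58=6 / 1015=0.01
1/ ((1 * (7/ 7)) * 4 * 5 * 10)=1/ 200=0.00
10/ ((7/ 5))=50/ 7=7.14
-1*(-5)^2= -25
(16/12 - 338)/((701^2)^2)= -1010/724424828403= -0.00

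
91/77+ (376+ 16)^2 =153665.18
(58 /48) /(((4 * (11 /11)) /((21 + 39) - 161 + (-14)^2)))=2755 /96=28.70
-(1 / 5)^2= -1 / 25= -0.04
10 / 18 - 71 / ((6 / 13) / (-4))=5543 / 9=615.89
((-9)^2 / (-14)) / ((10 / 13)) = -1053 / 140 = -7.52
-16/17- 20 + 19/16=-5373/272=-19.75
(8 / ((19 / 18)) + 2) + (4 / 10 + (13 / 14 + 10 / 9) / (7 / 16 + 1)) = 1568972 / 137655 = 11.40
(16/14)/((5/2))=0.46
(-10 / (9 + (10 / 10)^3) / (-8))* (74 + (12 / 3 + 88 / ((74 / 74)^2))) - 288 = -1069 / 4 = -267.25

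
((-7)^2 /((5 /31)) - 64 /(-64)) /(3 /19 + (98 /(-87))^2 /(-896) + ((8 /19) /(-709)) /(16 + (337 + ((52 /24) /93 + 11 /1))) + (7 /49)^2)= 9898348508521200000 /5744326337812787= 1723.15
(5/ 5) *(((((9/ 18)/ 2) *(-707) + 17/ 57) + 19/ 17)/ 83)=-679595/ 321708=-2.11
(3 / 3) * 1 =1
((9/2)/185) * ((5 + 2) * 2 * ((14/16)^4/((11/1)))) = 151263/8335360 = 0.02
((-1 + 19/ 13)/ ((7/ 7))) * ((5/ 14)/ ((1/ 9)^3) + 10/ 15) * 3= 32889/ 91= 361.42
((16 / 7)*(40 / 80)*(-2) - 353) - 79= -3040 / 7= -434.29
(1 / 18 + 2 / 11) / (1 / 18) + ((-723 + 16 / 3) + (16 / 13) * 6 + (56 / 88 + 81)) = -267856 / 429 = -624.37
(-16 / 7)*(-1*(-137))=-2192 / 7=-313.14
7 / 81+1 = 88 / 81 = 1.09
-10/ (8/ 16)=-20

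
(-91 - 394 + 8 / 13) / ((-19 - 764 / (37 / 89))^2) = -8620593 / 61354183813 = -0.00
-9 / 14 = -0.64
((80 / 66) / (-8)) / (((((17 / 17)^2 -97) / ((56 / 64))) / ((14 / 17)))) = 245 / 215424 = 0.00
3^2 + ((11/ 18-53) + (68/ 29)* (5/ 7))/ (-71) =2520215/ 259434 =9.71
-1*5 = -5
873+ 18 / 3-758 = 121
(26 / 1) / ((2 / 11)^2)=786.50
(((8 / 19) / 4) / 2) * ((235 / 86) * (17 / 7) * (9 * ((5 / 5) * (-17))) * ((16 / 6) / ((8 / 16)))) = -1629960 / 5719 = -285.01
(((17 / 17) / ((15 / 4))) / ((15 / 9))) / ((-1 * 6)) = -2 / 75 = -0.03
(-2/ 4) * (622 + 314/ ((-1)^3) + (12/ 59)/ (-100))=-454297/ 2950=-154.00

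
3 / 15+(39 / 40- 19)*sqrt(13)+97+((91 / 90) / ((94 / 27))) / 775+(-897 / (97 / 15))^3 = -2668889.92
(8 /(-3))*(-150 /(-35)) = -80 /7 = -11.43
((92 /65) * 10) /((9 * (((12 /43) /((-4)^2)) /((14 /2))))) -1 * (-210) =295246 /351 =841.16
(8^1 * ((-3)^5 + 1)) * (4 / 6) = -3872 / 3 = -1290.67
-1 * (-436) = 436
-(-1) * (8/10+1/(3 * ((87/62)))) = 1354/1305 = 1.04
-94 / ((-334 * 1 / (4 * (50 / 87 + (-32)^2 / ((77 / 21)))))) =50349032 / 159819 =315.04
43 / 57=0.75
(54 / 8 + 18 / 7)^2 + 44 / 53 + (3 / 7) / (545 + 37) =353559141 / 4030544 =87.72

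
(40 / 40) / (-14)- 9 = -127 / 14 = -9.07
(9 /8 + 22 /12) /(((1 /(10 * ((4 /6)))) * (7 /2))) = 355 /63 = 5.63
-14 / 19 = -0.74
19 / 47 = 0.40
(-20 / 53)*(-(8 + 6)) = 280 / 53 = 5.28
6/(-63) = -2/21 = -0.10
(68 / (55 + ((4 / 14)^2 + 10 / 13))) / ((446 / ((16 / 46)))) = 173264 / 182474433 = 0.00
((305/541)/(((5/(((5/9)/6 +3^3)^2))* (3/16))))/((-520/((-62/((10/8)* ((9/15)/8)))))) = 129518008928/230717565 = 561.37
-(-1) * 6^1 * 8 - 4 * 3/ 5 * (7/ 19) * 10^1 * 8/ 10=3888/ 95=40.93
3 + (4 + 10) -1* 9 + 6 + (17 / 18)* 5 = 337 / 18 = 18.72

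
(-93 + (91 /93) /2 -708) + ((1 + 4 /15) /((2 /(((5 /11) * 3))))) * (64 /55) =-89968387 /112530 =-799.51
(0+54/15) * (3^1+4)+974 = 4996/5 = 999.20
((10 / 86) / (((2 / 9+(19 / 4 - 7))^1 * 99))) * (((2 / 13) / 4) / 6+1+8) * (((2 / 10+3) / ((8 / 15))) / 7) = -14050 / 3142139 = -0.00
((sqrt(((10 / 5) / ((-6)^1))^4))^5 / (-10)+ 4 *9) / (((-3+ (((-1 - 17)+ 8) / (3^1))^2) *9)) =0.49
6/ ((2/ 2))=6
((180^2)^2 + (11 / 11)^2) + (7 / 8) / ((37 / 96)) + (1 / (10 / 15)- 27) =77682238355 / 74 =1049759977.77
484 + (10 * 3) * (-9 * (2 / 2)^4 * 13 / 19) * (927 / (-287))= 5893022 / 5453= 1080.69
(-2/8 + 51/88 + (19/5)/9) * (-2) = -2977/1980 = -1.50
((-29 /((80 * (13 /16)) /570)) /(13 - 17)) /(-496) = -1653 /12896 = -0.13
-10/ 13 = -0.77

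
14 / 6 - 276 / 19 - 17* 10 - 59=-13748 / 57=-241.19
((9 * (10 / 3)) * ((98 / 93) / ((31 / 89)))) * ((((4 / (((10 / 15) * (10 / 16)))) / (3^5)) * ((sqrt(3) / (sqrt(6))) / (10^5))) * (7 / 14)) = 4361 * sqrt(2) / 486506250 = 0.00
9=9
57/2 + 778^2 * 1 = 1210625/2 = 605312.50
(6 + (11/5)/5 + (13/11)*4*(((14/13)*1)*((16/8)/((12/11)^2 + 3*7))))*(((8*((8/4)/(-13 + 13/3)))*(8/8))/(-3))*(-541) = -400846376/174525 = -2296.78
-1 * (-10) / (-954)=-5 / 477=-0.01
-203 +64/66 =-202.03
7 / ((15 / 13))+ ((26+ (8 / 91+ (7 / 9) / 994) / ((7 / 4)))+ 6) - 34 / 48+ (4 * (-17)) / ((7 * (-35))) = 613602131 / 16281720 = 37.69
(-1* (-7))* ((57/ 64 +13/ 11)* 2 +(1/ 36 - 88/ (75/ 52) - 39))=-670.88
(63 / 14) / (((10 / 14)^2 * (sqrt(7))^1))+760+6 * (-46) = 63 * sqrt(7) / 50+484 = 487.33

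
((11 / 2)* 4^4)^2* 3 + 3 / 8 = 5947392.38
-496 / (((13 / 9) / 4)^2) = -642816 / 169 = -3803.64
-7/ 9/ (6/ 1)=-7/ 54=-0.13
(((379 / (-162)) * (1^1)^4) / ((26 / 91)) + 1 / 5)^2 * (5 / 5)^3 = 167469481 / 2624400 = 63.81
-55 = -55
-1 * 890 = -890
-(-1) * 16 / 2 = 8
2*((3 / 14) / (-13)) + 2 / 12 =73 / 546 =0.13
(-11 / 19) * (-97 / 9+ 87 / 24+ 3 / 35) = 195899 / 47880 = 4.09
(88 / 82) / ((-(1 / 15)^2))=-9900 / 41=-241.46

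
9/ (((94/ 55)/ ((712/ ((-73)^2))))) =176220/ 250463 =0.70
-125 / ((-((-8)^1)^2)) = 125 / 64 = 1.95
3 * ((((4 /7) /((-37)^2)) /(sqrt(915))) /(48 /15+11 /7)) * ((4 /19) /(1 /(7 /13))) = 112 * sqrt(915) /3444662741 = 0.00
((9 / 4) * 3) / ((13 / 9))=243 / 52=4.67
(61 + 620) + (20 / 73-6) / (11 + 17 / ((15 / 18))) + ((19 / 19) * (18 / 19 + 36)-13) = 153468924 / 217759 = 704.77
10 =10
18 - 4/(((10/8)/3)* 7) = 582/35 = 16.63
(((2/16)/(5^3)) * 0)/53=0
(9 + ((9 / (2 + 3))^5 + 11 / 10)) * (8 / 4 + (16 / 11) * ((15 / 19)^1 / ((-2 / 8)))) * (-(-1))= -49111433 / 653125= -75.19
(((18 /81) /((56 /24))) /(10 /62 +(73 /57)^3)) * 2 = 1913661 /22724611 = 0.08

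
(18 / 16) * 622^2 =870489 / 2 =435244.50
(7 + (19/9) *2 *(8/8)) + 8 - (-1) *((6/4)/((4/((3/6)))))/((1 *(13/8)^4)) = 4947965/257049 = 19.25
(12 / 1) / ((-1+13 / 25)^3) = -15625 / 144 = -108.51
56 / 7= 8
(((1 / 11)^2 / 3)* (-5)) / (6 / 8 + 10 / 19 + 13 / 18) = -1140 / 165407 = -0.01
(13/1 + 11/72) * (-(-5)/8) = 4735/576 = 8.22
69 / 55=1.25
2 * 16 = 32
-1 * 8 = -8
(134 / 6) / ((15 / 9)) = 67 / 5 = 13.40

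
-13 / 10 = -1.30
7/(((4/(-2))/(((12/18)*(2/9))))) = -14/27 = -0.52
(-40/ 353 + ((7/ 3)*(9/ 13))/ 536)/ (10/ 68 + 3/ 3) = -4612219/ 47964228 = -0.10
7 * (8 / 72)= 7 / 9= 0.78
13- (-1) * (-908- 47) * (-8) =7653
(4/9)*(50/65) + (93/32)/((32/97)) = 1096417/119808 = 9.15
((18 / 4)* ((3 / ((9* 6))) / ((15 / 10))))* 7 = 7 / 6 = 1.17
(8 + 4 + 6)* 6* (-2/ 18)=-12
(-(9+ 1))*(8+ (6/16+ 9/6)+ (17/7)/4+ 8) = -5175/28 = -184.82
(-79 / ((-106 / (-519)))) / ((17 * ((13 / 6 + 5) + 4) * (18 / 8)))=-54668 / 60367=-0.91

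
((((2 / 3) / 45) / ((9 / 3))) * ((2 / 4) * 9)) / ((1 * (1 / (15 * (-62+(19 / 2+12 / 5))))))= -167 / 10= -16.70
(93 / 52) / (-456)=-31 / 7904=-0.00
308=308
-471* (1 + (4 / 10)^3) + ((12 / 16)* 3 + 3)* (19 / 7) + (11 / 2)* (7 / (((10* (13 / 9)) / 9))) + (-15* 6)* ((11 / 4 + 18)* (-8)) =47050557 / 3250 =14477.09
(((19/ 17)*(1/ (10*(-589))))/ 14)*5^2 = -5/ 14756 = -0.00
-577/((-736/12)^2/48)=-15579/2116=-7.36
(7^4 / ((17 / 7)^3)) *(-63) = -51883209 / 4913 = -10560.39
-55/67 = -0.82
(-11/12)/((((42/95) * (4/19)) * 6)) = -19855/12096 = -1.64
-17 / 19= -0.89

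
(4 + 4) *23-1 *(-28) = 212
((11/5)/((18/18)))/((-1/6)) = -66/5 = -13.20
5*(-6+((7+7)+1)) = 45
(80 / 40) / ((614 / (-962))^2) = 462722 / 94249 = 4.91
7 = 7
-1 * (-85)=85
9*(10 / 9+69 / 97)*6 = 9546 / 97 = 98.41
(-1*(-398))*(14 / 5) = 5572 / 5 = 1114.40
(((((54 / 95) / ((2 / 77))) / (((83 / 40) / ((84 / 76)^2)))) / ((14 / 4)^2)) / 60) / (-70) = -3564 / 14232425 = -0.00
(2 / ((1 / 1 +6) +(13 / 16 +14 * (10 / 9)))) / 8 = 36 / 3365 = 0.01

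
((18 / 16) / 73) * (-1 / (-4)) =9 / 2336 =0.00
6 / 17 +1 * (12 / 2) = 108 / 17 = 6.35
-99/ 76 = -1.30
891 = 891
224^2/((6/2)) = 50176/3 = 16725.33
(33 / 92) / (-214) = -33 / 19688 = -0.00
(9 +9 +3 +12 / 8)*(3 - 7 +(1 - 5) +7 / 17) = -5805 / 34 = -170.74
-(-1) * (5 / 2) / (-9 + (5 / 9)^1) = -45 / 152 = -0.30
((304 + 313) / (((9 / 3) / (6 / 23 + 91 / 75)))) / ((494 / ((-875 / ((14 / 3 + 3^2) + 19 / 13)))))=-10983217 / 309396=-35.50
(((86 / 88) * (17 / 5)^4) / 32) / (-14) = -0.29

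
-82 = -82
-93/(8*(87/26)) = -403/116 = -3.47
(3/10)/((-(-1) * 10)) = 3/100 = 0.03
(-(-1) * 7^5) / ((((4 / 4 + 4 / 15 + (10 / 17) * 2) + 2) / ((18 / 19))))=77144130 / 21527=3583.60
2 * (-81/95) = -162/95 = -1.71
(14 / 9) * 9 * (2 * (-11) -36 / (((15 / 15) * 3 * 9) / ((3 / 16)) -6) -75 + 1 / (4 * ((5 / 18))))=-1349.05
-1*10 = -10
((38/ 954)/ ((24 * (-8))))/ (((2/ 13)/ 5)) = -1235/ 183168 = -0.01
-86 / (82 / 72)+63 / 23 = -68625 / 943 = -72.77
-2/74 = -1/37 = -0.03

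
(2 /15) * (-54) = -36 /5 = -7.20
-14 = -14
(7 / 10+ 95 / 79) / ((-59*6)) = -501 / 93220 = -0.01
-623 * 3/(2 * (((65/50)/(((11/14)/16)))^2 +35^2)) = -807675/1664446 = -0.49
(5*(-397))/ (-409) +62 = 27343/ 409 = 66.85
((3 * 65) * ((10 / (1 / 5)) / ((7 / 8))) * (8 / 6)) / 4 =26000 / 7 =3714.29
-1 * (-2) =2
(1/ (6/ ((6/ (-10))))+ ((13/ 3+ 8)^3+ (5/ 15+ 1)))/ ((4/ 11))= 5575493/ 1080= 5162.49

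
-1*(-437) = 437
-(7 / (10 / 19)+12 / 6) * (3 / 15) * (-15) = 45.90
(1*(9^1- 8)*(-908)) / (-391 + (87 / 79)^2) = 2833414 / 1216331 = 2.33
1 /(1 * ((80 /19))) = 19 /80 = 0.24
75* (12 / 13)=900 / 13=69.23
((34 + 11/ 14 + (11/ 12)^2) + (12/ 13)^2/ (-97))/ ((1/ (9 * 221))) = 10005245807/ 141232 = 70842.63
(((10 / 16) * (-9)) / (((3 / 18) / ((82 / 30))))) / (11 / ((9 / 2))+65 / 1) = -3321 / 2428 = -1.37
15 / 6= 5 / 2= 2.50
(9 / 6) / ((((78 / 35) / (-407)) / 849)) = -12094005 / 52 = -232577.02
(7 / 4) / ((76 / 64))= 28 / 19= 1.47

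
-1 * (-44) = 44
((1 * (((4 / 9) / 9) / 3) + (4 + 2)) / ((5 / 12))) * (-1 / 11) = -5848 / 4455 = -1.31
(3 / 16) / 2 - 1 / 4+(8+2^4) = 763 / 32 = 23.84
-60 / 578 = -0.10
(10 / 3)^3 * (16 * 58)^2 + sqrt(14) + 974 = sqrt(14) + 861210298 / 27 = 31896681.45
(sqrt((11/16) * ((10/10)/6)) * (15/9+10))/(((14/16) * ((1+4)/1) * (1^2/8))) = 8 * sqrt(66)/9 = 7.22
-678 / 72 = -113 / 12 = -9.42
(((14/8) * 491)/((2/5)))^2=295324225/64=4614441.02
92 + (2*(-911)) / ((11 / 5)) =-8098 / 11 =-736.18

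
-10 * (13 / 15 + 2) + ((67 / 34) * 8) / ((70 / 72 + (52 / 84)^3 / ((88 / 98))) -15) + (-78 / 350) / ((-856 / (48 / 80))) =-65171519184557 / 2186090571000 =-29.81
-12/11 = -1.09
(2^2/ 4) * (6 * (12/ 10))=36/ 5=7.20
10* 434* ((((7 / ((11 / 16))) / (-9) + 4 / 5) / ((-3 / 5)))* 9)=711760 / 33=21568.48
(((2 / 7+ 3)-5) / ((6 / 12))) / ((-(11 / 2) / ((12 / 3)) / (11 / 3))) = 64 / 7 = 9.14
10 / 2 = 5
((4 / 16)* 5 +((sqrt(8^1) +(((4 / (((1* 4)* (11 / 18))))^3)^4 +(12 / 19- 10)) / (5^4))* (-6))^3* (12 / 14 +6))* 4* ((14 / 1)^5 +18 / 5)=-397927820074443424586997020222154376858656768* sqrt(2) / 6944831046809663291388622267578125- 80728162898647486514751503712137491676569353060563579955802126 / 1811780432647362799385479363475069944118277587890625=-125589562832.22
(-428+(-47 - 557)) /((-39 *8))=43 /13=3.31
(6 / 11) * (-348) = -189.82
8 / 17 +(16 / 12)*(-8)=-520 / 51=-10.20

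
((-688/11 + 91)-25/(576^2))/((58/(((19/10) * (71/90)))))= 140087731937/190505779200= 0.74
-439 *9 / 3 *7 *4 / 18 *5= -30730 / 3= -10243.33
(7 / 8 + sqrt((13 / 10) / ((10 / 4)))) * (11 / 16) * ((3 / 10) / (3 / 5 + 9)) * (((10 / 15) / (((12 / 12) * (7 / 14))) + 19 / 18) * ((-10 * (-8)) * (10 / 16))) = 2365 * sqrt(13) / 4608 + 82775 / 36864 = 4.10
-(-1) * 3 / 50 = 3 / 50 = 0.06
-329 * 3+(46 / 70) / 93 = -3212662 / 3255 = -986.99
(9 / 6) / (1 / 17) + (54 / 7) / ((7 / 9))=3471 / 98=35.42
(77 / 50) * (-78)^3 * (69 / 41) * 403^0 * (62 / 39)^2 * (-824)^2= -2163227606572032 / 1025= -2110465957631.25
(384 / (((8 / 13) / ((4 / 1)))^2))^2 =263218176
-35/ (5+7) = -35/ 12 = -2.92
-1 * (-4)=4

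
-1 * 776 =-776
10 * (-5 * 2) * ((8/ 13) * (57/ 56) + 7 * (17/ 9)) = -1134200/ 819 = -1384.86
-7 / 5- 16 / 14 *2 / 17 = -913 / 595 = -1.53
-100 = -100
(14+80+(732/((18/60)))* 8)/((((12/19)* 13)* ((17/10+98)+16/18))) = 2794995/117689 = 23.75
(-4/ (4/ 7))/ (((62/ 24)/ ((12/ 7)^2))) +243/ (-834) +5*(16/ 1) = 4328119/ 60326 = 71.75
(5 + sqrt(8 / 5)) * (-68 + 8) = -300 - 24 * sqrt(10) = -375.89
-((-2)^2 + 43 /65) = -303 /65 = -4.66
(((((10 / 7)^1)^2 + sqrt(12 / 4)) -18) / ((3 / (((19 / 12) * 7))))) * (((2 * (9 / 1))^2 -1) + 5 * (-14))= -1879537 / 126 + 33649 * sqrt(3) / 36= -13298.02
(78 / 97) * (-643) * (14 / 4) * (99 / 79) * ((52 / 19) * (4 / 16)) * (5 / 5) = -225918693 / 145597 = -1551.67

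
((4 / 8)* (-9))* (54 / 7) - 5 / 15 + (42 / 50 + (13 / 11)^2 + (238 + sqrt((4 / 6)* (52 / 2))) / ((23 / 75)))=756.85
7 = 7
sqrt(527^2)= 527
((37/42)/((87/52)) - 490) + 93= -724357/1827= -396.47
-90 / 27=-10 / 3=-3.33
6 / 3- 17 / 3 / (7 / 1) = 25 / 21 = 1.19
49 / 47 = 1.04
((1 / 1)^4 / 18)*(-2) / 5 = -1 / 45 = -0.02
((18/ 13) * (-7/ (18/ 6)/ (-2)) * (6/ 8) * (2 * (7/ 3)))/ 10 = 0.57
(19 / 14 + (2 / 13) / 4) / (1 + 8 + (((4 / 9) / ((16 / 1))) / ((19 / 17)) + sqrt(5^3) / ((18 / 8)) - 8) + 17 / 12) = -7253478 / 39872105 + 6601968 * sqrt(5) / 39872105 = 0.19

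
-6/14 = -3/7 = -0.43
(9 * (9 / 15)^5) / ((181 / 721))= 1576827 / 565625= 2.79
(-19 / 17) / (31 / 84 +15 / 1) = -1596 / 21947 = -0.07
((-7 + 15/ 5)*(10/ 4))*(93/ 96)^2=-9.38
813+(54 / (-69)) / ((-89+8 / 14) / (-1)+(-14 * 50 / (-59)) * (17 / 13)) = 812.99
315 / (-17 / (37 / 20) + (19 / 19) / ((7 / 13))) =-9065 / 211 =-42.96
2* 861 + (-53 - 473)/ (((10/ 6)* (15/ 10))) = 1511.60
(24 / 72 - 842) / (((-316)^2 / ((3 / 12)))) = -2525 / 1198272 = -0.00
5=5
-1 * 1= -1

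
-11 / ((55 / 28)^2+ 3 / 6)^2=-6761216 / 11675889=-0.58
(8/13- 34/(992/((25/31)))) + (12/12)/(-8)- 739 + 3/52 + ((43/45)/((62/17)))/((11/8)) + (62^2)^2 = 1461965014250627/98944560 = 14775597.71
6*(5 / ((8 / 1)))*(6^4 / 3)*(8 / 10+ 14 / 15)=2808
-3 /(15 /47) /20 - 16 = -1647 /100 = -16.47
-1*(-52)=52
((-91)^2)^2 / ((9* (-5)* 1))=-68574961 / 45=-1523888.02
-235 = -235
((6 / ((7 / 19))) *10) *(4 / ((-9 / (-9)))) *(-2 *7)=-9120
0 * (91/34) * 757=0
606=606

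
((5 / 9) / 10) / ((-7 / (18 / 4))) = -1 / 28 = -0.04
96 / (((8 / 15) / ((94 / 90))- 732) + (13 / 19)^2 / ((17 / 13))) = -27690144 / 210886801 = -0.13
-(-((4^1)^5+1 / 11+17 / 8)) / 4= 90307 / 352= 256.55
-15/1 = -15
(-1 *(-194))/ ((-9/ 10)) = -1940/ 9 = -215.56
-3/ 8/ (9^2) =-1/ 216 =-0.00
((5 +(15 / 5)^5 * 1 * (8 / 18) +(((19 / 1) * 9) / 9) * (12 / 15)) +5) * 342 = 227772 / 5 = 45554.40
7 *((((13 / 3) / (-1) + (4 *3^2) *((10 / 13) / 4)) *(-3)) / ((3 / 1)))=-707 / 39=-18.13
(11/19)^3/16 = 1331/109744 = 0.01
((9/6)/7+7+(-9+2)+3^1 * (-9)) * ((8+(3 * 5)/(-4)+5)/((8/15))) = -208125/448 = -464.56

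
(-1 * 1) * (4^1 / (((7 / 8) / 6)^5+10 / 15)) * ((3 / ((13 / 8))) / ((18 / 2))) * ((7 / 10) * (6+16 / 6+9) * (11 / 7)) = -264090157056 / 11042597735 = -23.92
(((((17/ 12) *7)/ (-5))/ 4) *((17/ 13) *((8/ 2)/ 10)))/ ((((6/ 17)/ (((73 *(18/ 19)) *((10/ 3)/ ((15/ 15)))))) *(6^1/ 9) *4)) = -2510543/ 39520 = -63.53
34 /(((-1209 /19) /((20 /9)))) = -12920 /10881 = -1.19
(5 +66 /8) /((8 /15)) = 795 /32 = 24.84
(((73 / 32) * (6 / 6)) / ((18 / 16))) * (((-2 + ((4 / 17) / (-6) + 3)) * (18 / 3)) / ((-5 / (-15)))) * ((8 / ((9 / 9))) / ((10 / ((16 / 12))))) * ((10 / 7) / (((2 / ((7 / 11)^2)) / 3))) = 200312 / 6171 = 32.46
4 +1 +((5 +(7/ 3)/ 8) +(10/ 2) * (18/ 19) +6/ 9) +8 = 10805/ 456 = 23.70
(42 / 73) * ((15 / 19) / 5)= 126 / 1387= 0.09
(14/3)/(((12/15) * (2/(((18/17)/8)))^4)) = 76545/684204032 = 0.00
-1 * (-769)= 769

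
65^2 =4225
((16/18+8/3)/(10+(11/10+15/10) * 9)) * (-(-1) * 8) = 1280/1503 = 0.85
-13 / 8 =-1.62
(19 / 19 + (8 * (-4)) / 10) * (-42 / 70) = 33 / 25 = 1.32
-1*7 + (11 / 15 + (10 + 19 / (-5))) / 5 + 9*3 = 21.39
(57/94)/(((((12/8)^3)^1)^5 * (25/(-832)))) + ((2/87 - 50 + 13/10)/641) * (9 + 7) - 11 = -1280917973992393/104469967620675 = -12.26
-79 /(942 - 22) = -79 /920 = -0.09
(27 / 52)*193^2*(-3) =-3017169 / 52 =-58022.48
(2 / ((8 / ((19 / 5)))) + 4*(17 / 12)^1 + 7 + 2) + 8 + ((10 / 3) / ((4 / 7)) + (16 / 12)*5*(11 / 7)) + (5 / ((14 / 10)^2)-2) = 119003 / 2940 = 40.48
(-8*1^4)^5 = -32768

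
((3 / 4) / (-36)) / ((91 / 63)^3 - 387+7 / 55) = 13365 / 246253232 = 0.00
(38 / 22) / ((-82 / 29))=-551 / 902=-0.61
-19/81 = -0.23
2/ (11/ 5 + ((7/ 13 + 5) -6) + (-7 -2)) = -65/ 236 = -0.28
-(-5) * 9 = 45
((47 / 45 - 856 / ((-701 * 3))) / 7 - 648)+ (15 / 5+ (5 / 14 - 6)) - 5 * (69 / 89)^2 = -2285834755501 / 3498151230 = -653.44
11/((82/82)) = 11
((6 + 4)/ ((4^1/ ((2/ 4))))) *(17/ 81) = 85/ 324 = 0.26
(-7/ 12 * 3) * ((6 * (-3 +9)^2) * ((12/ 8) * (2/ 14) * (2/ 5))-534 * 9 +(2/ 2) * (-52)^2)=36461/ 10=3646.10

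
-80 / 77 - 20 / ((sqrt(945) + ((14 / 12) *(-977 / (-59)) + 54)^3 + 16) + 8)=-24461905330580535441520040240 / 23543434084695949985169886277 + 118078498653269760 *sqrt(105) / 305758884216830519287920601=-1.04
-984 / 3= -328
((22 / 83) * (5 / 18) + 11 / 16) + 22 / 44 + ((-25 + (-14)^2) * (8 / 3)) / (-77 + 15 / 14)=-60278969 / 12704976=-4.74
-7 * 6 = -42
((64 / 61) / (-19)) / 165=-64 / 191235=-0.00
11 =11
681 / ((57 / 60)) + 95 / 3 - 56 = 39473 / 57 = 692.51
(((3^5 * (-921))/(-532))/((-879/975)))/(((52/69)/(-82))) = 15828467175/311752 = 50772.62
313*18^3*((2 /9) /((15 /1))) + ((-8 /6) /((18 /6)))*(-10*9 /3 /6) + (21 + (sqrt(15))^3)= 15*sqrt(15) + 1217989 /45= 27124.52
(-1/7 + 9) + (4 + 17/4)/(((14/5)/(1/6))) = 1047/112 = 9.35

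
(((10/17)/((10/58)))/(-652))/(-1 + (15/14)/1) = -203/2771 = -0.07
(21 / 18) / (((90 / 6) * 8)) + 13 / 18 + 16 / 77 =52099 / 55440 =0.94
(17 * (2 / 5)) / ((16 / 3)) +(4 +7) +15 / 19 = 9929 / 760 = 13.06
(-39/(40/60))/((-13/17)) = 76.50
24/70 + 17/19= 823/665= 1.24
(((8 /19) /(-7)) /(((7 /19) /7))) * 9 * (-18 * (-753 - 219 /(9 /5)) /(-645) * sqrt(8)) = 755712 * sqrt(2) /1505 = 710.13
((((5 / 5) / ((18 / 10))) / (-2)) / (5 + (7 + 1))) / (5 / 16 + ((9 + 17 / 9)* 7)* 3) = -40 / 428649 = -0.00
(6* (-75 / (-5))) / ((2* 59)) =45 / 59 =0.76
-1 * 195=-195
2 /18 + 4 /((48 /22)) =35 /18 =1.94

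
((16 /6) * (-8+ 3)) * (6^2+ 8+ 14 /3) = -5840 /9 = -648.89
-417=-417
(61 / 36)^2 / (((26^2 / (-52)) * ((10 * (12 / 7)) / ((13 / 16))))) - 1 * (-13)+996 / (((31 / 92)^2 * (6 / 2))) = 7023360189953 / 2391275520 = 2937.08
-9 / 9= -1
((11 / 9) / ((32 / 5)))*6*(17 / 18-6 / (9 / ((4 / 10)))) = 671 / 864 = 0.78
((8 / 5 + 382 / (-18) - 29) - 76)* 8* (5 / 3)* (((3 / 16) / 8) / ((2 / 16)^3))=-179456 / 9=-19939.56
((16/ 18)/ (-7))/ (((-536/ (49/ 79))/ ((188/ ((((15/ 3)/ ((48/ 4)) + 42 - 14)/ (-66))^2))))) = 758016/ 5086573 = 0.15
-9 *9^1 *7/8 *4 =-567/2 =-283.50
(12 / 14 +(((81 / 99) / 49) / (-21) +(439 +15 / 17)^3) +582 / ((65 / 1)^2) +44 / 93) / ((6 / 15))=619944565070505647549 / 2913420840330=212789225.81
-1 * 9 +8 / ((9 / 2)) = -65 / 9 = -7.22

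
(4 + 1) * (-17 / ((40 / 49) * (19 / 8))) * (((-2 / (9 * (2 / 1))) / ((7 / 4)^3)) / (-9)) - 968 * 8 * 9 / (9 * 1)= -83427200 / 10773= -7744.10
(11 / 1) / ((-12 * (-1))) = 11 / 12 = 0.92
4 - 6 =-2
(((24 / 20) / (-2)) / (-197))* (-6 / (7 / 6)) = -108 / 6895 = -0.02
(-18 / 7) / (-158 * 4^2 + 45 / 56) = 0.00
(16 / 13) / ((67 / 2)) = 32 / 871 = 0.04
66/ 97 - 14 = -1292/ 97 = -13.32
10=10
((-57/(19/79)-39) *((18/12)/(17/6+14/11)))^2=746600976/73441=10166.00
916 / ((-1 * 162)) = -458 / 81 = -5.65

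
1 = 1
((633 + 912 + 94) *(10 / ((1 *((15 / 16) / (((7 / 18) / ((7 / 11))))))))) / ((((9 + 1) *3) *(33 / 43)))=563816 / 1215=464.05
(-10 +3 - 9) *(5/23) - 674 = -15582/23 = -677.48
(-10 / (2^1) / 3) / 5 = -1 / 3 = -0.33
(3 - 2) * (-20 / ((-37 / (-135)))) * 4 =-10800 / 37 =-291.89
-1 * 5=-5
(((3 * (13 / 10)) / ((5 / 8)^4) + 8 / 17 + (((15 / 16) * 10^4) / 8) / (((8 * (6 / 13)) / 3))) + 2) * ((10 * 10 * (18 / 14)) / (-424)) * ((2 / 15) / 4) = -19995632541 / 2018240000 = -9.91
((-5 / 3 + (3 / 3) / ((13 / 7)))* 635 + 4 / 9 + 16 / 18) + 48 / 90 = -139336 / 195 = -714.54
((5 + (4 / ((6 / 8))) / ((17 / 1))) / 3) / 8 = 271 / 1224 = 0.22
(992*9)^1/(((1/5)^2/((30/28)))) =1674000/7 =239142.86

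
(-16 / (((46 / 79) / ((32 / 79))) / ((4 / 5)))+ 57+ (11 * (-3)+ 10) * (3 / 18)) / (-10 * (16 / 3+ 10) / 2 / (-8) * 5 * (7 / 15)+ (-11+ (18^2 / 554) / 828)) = 50759142 / 13029505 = 3.90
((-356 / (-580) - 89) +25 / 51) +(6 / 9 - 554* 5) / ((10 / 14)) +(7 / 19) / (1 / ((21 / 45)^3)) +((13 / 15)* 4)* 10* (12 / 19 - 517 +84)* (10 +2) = -5811538639532 / 31613625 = -183830.19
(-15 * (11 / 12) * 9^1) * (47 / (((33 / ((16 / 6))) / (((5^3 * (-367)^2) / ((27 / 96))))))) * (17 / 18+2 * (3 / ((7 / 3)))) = -56087193380000 / 567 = -98919212310.41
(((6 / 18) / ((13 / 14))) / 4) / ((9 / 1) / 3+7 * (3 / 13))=7 / 360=0.02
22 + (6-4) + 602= 626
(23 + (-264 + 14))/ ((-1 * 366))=227/ 366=0.62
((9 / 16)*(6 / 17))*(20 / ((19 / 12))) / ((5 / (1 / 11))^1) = 162 / 3553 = 0.05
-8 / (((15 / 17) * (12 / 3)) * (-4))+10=317 / 30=10.57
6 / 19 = 0.32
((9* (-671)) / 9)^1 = -671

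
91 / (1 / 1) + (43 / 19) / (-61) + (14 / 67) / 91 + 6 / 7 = 648855482 / 7066423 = 91.82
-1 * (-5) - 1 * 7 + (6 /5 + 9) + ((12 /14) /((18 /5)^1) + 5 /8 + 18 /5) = 10637 /840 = 12.66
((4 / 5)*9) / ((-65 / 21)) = -756 / 325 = -2.33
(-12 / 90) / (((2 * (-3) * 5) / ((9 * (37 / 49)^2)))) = 1369 / 60025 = 0.02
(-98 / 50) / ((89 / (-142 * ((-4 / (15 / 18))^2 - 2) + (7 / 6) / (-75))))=65878687 / 1001250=65.80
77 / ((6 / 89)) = 6853 / 6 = 1142.17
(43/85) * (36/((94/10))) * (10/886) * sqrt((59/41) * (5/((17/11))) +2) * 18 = 139320 * sqrt(3233383)/246708029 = 1.02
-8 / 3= -2.67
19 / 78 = 0.24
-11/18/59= -11/1062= -0.01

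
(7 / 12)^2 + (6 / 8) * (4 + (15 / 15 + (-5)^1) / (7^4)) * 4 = 4264849 / 345744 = 12.34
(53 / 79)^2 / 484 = 2809 / 3020644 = 0.00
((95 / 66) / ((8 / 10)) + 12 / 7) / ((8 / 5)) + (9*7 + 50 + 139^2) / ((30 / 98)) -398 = 4663509013 / 73920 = 63088.60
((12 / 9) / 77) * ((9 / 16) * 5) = 15 / 308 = 0.05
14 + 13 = 27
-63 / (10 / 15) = -189 / 2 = -94.50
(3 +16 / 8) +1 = 6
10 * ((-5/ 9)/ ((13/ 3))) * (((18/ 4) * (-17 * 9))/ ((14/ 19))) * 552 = 60174900/ 91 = 661262.64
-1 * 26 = -26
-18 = -18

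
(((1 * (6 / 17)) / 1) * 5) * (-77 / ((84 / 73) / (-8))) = 16060 / 17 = 944.71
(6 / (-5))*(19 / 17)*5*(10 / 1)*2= -2280 / 17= -134.12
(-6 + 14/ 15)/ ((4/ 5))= -19/ 3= -6.33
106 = 106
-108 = -108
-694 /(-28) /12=347 /168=2.07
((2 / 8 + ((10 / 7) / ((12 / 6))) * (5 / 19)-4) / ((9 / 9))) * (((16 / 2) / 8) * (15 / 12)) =-9475 / 2128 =-4.45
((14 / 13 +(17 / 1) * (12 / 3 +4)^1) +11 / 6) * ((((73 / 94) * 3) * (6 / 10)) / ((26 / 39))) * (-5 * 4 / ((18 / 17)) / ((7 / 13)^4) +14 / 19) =-1818197998408 / 27873209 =-65231.03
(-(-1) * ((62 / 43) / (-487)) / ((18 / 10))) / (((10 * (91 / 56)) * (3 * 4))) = -62 / 7350291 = -0.00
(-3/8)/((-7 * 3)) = 1/56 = 0.02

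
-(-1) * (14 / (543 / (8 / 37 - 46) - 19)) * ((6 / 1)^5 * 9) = -1659740544 / 52277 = -31748.96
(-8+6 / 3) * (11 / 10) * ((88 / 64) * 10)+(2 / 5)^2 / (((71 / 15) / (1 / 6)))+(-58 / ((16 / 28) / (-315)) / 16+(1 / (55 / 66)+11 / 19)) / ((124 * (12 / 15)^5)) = -1137944854539 / 27406499840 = -41.52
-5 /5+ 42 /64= -11 /32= -0.34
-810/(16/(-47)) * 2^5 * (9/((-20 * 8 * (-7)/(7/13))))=34263/104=329.45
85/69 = 1.23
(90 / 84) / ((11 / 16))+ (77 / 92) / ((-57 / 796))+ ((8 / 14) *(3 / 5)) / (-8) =-10268773 / 1009470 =-10.17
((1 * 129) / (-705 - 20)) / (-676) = 129 / 490100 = 0.00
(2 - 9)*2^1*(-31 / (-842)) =-217 / 421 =-0.52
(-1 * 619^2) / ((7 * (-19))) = 383161 / 133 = 2880.91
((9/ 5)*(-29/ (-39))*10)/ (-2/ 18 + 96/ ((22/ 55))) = 0.06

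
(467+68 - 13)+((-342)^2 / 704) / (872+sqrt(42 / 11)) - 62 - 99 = 6042126673 / 16728364 - 29241 * sqrt(462) / 1472096032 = 361.19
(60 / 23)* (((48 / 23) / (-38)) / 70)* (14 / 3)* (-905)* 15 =1303200 / 10051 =129.66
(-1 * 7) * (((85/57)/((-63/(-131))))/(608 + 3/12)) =-44540/1248129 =-0.04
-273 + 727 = 454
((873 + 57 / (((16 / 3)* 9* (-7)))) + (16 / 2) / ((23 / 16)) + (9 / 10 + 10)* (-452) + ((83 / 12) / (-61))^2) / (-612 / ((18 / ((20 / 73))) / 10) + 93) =31868632126967 / 1186180380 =26866.60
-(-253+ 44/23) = 5775/23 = 251.09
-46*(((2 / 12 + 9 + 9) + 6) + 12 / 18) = -1142.33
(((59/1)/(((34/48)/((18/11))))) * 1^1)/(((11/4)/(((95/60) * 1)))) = 161424/2057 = 78.48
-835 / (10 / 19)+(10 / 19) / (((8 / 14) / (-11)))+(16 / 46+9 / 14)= -9762131 / 6118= -1595.64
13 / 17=0.76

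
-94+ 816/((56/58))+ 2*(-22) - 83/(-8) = 40181/56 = 717.52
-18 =-18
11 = 11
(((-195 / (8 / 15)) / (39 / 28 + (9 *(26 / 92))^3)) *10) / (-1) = 63876750 / 311803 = 204.86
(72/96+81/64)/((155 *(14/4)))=129/34720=0.00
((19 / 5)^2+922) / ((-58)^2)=0.28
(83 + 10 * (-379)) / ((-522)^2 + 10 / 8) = -14828 / 1089941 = -0.01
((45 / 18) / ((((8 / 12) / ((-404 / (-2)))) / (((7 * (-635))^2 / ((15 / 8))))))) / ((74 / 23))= 91795784150 / 37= 2480967139.19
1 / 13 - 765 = -9944 / 13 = -764.92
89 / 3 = 29.67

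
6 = 6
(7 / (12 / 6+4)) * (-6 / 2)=-7 / 2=-3.50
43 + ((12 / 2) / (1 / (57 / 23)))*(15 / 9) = 1559 / 23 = 67.78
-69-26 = -95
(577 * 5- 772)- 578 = 1535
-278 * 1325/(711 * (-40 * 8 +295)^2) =-14734/17775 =-0.83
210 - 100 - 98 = 12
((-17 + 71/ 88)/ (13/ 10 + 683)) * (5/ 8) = -11875/ 802912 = -0.01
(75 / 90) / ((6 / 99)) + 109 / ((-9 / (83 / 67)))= -1.25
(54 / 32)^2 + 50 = 13529 / 256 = 52.85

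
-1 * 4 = -4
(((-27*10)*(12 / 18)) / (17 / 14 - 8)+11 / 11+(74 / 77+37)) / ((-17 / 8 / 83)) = -63616512 / 24871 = -2557.86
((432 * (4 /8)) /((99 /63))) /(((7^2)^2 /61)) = 3.49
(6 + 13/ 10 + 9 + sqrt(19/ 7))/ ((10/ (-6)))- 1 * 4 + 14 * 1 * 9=5611/ 50- 3 * sqrt(133)/ 35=111.23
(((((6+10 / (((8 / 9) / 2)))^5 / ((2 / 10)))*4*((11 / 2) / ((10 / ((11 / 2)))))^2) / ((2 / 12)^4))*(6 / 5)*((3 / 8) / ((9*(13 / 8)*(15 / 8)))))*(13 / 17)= 55965431053.29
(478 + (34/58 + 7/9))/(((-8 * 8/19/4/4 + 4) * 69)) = 1188583/648324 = 1.83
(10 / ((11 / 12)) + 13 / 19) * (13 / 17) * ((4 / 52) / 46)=2423 / 163438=0.01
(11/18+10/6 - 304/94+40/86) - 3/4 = -90301/72756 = -1.24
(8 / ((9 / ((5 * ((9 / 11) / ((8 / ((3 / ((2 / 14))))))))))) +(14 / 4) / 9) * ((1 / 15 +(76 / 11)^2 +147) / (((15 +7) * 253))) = 347732161 / 1000126710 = 0.35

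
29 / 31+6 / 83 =1.01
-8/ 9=-0.89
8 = 8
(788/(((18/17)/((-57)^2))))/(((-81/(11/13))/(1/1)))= -26597758/1053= -25259.03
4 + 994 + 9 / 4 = 4001 / 4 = 1000.25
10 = 10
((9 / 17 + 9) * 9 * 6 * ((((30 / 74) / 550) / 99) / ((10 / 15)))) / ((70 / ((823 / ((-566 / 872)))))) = -392378418 / 3769298225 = -0.10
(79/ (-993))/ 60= -79/ 59580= -0.00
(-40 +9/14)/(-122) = 0.32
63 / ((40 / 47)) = 74.02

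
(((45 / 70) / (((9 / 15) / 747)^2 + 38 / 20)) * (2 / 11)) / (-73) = -27900450 / 33108235237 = -0.00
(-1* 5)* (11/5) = -11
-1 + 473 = 472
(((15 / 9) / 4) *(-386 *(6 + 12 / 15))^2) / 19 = 43059844 / 285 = 151087.17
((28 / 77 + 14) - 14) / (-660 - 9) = -4 / 7359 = -0.00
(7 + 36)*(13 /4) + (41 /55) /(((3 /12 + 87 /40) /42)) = 152.66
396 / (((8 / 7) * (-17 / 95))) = -65835 / 34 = -1936.32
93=93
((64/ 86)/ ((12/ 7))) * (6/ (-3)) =-112/ 129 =-0.87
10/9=1.11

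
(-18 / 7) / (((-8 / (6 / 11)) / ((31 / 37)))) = 837 / 5698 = 0.15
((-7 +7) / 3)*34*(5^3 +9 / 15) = 0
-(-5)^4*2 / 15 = -250 / 3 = -83.33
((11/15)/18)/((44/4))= 1/270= 0.00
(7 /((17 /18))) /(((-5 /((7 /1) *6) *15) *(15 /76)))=-44688 /2125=-21.03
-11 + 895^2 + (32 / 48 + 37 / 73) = 801015.17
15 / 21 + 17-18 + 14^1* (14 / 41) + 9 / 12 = 6021 / 1148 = 5.24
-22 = -22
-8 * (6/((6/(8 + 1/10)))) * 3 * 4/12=-324/5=-64.80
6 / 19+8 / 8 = 25 / 19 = 1.32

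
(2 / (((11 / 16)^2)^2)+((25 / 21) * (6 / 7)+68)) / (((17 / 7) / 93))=5202270270 / 1742279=2985.90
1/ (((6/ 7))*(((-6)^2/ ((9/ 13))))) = 7/ 312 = 0.02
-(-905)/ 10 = 181/ 2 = 90.50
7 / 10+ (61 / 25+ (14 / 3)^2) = 24.92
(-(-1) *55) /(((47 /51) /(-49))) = -137445 /47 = -2924.36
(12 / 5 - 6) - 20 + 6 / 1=-88 / 5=-17.60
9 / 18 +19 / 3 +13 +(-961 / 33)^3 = -1773581861 / 71874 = -24676.26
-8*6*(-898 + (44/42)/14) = 2111920/49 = 43100.41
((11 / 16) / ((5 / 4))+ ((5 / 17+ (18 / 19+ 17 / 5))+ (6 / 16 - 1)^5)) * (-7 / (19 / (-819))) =1546122616857 / 1005486080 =1537.69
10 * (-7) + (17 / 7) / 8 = -3903 / 56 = -69.70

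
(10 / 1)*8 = 80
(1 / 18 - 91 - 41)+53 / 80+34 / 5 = -89627 / 720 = -124.48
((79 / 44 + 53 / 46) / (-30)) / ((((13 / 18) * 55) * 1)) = -8949 / 3617900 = -0.00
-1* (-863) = 863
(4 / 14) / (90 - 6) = 1 / 294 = 0.00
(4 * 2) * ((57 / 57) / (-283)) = -8 / 283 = -0.03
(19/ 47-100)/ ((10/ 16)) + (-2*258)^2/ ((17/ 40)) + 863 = 2505617469/ 3995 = 627188.35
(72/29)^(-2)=0.16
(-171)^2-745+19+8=28523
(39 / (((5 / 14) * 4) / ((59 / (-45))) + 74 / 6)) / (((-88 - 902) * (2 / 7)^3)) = -1841567 / 12259280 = -0.15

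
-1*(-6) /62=3 /31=0.10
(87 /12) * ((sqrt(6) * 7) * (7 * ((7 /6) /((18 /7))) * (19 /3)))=1322951 * sqrt(6) /1296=2500.43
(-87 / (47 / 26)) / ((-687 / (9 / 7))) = 6786 / 75341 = 0.09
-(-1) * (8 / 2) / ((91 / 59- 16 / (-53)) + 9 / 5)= 31270 / 28489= 1.10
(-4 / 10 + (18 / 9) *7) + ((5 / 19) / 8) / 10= 20677 / 1520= 13.60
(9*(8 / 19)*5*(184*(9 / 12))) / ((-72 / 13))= -8970 / 19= -472.11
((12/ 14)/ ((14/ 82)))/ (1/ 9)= 2214/ 49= 45.18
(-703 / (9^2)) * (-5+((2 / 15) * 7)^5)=2291112853 / 61509375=37.25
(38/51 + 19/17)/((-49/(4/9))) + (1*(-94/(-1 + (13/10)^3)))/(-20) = 1670680/427329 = 3.91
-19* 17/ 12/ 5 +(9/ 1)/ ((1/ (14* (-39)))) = -295163/ 60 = -4919.38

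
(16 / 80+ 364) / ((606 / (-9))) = -5463 / 1010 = -5.41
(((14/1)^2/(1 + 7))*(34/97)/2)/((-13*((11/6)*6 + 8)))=-833/47918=-0.02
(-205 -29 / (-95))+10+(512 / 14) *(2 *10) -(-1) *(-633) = -64017 / 665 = -96.27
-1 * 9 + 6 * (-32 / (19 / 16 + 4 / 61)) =-198399 / 1223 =-162.22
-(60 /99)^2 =-400 /1089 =-0.37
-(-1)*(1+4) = 5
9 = 9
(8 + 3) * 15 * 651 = 107415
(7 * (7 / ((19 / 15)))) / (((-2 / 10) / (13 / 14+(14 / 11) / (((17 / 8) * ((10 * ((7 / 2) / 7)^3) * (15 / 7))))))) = -1583603 / 7106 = -222.85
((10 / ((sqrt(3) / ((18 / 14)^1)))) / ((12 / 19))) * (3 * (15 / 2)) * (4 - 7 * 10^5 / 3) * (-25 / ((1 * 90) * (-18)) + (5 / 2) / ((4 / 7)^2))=-1652912288875 * sqrt(3) / 6048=-473367735.58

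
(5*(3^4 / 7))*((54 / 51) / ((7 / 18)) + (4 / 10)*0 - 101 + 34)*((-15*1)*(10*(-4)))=-1858707000 / 833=-2231340.94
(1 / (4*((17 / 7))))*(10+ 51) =427 / 68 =6.28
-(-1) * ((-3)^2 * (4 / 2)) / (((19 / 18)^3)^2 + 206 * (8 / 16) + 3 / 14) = 4285540224 / 24903153007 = 0.17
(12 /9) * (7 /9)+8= 244 /27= 9.04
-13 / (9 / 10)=-130 / 9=-14.44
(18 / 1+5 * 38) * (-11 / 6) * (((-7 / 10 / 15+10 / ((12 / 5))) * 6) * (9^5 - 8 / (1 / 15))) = -13887443856 / 25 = -555497754.24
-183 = -183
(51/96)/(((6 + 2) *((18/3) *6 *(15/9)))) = 17/15360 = 0.00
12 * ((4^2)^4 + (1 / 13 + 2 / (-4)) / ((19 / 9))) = 786429.60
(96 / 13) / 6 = 16 / 13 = 1.23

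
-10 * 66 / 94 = -330 / 47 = -7.02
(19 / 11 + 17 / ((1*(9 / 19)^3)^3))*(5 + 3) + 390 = 484461717689522 / 4261625379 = 113680.03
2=2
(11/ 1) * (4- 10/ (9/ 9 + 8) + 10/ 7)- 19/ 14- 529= -60841/ 126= -482.87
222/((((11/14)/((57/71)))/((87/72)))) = 428127/1562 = 274.09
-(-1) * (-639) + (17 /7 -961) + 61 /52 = -581089 /364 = -1596.40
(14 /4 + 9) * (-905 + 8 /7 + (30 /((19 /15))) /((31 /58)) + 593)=-13737050 /4123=-3331.81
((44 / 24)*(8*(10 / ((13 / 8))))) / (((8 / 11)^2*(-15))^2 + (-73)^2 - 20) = 51536320 / 3067376091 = 0.02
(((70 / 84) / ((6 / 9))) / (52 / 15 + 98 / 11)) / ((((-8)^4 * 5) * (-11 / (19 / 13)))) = -285 / 434929664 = -0.00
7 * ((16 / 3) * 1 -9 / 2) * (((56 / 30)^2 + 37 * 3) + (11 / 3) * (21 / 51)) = 1552873 / 2295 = 676.63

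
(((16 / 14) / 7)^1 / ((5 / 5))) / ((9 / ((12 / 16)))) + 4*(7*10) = 41162 / 147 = 280.01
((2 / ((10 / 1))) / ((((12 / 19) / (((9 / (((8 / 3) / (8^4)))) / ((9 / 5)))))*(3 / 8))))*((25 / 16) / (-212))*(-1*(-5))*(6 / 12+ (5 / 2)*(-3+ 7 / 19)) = 77000 / 53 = 1452.83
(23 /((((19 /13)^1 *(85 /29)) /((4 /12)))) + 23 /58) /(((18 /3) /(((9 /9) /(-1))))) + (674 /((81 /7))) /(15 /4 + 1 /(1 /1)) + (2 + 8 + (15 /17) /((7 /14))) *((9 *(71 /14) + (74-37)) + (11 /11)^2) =105789643201 /106221780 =995.93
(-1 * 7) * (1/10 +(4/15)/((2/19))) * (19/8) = -10507/240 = -43.78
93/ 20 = 4.65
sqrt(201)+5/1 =5+sqrt(201) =19.18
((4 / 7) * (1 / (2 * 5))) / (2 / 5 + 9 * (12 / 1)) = 1 / 1897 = 0.00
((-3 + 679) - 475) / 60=67 / 20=3.35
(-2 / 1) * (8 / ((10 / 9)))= -72 / 5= -14.40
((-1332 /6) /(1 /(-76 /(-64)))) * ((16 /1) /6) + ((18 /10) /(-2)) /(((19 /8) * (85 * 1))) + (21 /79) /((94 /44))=-21074082943 /29982475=-702.88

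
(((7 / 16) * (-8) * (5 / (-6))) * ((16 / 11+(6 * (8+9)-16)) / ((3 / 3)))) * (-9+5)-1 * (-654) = -12088 / 33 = -366.30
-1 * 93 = -93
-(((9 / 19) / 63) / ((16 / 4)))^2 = -1 / 283024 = -0.00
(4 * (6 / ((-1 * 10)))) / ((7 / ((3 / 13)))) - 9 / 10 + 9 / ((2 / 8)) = 31869 / 910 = 35.02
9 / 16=0.56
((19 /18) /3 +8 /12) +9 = 541 /54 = 10.02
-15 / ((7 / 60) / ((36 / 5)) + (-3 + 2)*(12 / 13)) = 84240 / 5093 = 16.54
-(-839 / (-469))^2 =-703921 / 219961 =-3.20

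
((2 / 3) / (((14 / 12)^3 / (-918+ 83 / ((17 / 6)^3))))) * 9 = -5821898976 / 1685159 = -3454.81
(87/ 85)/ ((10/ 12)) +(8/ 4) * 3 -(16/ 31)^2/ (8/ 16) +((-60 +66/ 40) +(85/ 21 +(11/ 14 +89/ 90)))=-673886363/ 14703300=-45.83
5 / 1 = 5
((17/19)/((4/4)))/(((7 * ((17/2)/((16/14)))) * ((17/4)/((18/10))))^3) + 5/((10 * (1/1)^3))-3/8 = 396732824782183/3173850367667000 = 0.13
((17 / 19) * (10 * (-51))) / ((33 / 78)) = -225420 / 209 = -1078.56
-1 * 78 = -78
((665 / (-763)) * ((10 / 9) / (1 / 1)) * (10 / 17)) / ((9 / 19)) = -1.20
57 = 57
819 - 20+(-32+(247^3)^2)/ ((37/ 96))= 21799822255104475/ 37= 589184385273093.92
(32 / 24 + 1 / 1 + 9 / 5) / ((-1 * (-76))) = 31 / 570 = 0.05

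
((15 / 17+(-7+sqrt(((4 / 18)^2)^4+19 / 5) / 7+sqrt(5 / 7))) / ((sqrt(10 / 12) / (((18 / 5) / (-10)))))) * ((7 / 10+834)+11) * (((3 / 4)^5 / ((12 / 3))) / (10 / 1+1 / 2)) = -6165153 * sqrt(42) / 25088000 - 2819 * sqrt(4907333874) / 376320000+80146989 * sqrt(30) / 38080000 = 9.41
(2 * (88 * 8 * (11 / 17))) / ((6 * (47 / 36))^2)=557568 / 37553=14.85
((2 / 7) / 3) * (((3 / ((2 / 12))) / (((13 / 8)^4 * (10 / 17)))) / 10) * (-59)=-12324864 / 4998175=-2.47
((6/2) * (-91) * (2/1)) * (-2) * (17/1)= 18564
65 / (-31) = -65 / 31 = -2.10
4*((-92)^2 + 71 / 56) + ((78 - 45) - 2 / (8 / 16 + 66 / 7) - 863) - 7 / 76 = 2442559963 / 73948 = 33030.78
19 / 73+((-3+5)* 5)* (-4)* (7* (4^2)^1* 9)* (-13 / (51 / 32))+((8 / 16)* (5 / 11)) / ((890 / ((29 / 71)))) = 113479348854737 / 345042676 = 328884.97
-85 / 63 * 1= -85 / 63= -1.35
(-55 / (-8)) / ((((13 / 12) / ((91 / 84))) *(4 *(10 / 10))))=55 / 32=1.72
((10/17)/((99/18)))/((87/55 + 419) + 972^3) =25/214659747031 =0.00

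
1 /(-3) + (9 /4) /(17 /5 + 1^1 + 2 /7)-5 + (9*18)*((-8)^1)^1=-2560079 /1968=-1300.85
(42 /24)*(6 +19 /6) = 385 /24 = 16.04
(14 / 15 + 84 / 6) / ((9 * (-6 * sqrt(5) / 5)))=-112 * sqrt(5) / 405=-0.62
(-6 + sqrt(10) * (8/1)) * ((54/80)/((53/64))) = -1296/265 + 1728 * sqrt(10)/265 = 15.73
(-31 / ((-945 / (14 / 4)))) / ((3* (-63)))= -31 / 51030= -0.00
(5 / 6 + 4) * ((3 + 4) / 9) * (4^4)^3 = 1702887424 / 27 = 63069904.59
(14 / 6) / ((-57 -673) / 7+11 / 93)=-1519 / 67813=-0.02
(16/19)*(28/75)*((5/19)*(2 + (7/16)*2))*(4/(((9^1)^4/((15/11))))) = 5152/26053731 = 0.00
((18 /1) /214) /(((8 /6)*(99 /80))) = 60 /1177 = 0.05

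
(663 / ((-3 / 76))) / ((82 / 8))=-67184 / 41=-1638.63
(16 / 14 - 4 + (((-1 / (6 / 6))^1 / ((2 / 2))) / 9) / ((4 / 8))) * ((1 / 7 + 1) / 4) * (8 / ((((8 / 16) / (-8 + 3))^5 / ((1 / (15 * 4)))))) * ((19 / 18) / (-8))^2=21885625 / 107163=204.23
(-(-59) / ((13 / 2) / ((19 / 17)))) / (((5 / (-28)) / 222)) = -13936272 / 1105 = -12612.01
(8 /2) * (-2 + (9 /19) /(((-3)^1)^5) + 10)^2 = 67338436 /263169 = 255.88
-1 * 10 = -10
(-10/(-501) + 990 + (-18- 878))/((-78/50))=-1177600/19539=-60.27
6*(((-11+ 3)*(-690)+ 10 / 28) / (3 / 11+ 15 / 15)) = 26024.54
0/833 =0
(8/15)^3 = 512/3375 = 0.15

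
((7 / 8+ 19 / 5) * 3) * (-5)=-561 / 8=-70.12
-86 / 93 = -0.92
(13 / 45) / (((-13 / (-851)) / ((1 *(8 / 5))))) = 6808 / 225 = 30.26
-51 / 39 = -17 / 13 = -1.31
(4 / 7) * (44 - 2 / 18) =1580 / 63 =25.08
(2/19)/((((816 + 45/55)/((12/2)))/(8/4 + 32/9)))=440/102429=0.00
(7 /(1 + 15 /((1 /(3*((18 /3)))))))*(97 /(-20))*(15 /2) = -2037 /2168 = -0.94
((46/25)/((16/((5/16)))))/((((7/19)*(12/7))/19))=8303/7680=1.08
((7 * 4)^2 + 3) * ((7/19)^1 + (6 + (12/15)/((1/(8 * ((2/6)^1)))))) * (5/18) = 1906901/1026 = 1858.58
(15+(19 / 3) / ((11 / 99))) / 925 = 72 / 925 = 0.08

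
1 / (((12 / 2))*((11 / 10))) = 0.15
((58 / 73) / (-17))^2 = 3364 / 1540081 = 0.00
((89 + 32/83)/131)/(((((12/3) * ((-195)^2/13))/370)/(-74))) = -1.60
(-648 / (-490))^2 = 104976 / 60025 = 1.75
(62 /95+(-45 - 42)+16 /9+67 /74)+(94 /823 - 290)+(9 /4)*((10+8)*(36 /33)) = -188656579609 /572783310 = -329.37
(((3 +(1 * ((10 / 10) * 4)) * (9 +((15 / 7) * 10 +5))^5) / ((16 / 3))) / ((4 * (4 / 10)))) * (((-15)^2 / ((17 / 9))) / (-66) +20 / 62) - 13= -138185127119130541 / 3563160832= -38781613.75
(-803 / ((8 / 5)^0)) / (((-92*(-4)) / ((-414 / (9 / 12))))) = 1204.50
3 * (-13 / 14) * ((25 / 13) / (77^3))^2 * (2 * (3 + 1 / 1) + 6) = -0.00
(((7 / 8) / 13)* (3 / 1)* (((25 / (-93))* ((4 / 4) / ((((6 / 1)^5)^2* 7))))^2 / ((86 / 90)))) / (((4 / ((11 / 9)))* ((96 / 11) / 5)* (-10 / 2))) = -378125 / 126707029446792817240178688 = -0.00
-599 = -599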